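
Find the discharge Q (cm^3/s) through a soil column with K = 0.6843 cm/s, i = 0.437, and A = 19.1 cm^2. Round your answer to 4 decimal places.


Step 1: Apply Darcy's law: Q = K * i * A
Step 2: Q = 0.6843 * 0.437 * 19.1
Step 3: Q = 5.7116 cm^3/s

5.7116


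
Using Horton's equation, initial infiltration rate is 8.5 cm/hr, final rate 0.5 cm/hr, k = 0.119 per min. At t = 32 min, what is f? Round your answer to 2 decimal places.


Step 1: f = fc + (f0 - fc) * exp(-k * t)
Step 2: exp(-0.119 * 32) = 0.022193
Step 3: f = 0.5 + (8.5 - 0.5) * 0.022193
Step 4: f = 0.5 + 8.0 * 0.022193
Step 5: f = 0.68 cm/hr

0.68


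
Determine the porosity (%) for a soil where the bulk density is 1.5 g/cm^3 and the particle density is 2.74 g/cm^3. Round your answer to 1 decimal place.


Step 1: Formula: n = 100 * (1 - BD / PD)
Step 2: n = 100 * (1 - 1.5 / 2.74)
Step 3: n = 100 * (1 - 0.54745)
Step 4: n = 45.3%

45.3


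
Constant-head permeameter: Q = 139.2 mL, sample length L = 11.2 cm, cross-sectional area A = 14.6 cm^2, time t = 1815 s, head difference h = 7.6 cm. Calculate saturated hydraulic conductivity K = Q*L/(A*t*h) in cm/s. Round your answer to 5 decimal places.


Step 1: K = Q * L / (A * t * h)
Step 2: Numerator = 139.2 * 11.2 = 1559.04
Step 3: Denominator = 14.6 * 1815 * 7.6 = 201392.4
Step 4: K = 1559.04 / 201392.4 = 0.00774 cm/s

0.00774


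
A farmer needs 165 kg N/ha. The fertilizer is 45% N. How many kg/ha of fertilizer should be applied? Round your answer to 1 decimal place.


Step 1: Fertilizer rate = target N / (N content / 100)
Step 2: Rate = 165 / (45 / 100)
Step 3: Rate = 165 / 0.45
Step 4: Rate = 366.7 kg/ha

366.7


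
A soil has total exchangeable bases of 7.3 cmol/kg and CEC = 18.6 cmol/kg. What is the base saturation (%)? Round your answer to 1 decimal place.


Step 1: BS = 100 * (sum of bases) / CEC
Step 2: BS = 100 * 7.3 / 18.6
Step 3: BS = 39.2%

39.2


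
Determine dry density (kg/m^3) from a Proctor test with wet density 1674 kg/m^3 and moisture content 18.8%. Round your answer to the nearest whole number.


Step 1: Dry density = wet density / (1 + w/100)
Step 2: Dry density = 1674 / (1 + 18.8/100)
Step 3: Dry density = 1674 / 1.188
Step 4: Dry density = 1409 kg/m^3

1409


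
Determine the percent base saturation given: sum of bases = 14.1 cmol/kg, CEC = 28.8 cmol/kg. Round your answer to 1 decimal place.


Step 1: BS = 100 * (sum of bases) / CEC
Step 2: BS = 100 * 14.1 / 28.8
Step 3: BS = 49.0%

49.0


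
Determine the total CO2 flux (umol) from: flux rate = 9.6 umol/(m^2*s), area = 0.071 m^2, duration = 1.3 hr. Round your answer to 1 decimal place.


Step 1: Convert time to seconds: 1.3 hr * 3600 = 4680.0 s
Step 2: Total = flux * area * time_s
Step 3: Total = 9.6 * 0.071 * 4680.0
Step 4: Total = 3189.9 umol

3189.9


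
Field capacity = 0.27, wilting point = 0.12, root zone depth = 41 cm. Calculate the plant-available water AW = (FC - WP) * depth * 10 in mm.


Step 1: Available water = (FC - WP) * depth * 10
Step 2: AW = (0.27 - 0.12) * 41 * 10
Step 3: AW = 0.15 * 41 * 10
Step 4: AW = 61.5 mm

61.5


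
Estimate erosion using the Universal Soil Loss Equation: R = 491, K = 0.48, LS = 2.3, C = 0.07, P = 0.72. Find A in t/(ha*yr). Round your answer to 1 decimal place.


Step 1: A = R * K * LS * C * P
Step 2: R * K = 491 * 0.48 = 235.68
Step 3: (R*K) * LS = 235.68 * 2.3 = 542.064
Step 4: * C * P = 542.064 * 0.07 * 0.72 = 27.3
Step 5: A = 27.3 t/(ha*yr)

27.3


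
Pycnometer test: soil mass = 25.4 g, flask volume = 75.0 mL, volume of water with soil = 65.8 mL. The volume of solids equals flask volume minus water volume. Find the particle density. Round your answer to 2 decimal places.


Step 1: Volume of solids = flask volume - water volume with soil
Step 2: V_solids = 75.0 - 65.8 = 9.2 mL
Step 3: Particle density = mass / V_solids = 25.4 / 9.2 = 2.76 g/cm^3

2.76


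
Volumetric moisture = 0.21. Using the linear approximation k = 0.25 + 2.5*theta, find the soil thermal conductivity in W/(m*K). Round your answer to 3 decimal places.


Step 1: k = 0.25 + 2.5 * theta
Step 2: k = 0.25 + 2.5 * 0.21
Step 3: k = 0.25 + 0.525
Step 4: k = 0.775 W/(m*K)

0.775


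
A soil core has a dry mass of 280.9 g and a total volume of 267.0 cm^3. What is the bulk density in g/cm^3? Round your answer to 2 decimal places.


Step 1: Identify the formula: BD = dry mass / volume
Step 2: Substitute values: BD = 280.9 / 267.0
Step 3: BD = 1.05 g/cm^3

1.05


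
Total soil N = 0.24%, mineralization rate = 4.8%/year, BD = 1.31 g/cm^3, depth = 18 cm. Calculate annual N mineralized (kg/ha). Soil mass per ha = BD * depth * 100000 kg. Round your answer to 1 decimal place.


Step 1: Soil mass per ha = BD * depth * 100000 = 1.31 * 18 * 100000 = 2358000 kg
Step 2: Total N pool = soil mass * N%/100 = 2358000 * 0.24/100 = 5659.2 kg/ha
Step 3: N mineralized = N pool * rate%/100 = 5659.2 * 4.8/100 = 271.6 kg/ha/yr

271.6


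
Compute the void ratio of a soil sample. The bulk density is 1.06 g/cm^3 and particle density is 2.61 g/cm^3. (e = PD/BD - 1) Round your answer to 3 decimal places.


Step 1: e = PD / BD - 1
Step 2: e = 2.61 / 1.06 - 1
Step 3: e = 2.46226 - 1
Step 4: e = 1.462

1.462


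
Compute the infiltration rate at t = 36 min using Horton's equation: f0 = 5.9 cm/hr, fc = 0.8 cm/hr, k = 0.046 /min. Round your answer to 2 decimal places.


Step 1: f = fc + (f0 - fc) * exp(-k * t)
Step 2: exp(-0.046 * 36) = 0.190901
Step 3: f = 0.8 + (5.9 - 0.8) * 0.190901
Step 4: f = 0.8 + 5.1 * 0.190901
Step 5: f = 1.77 cm/hr

1.77


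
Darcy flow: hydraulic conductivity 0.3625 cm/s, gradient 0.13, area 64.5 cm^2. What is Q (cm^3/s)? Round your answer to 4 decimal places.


Step 1: Apply Darcy's law: Q = K * i * A
Step 2: Q = 0.3625 * 0.13 * 64.5
Step 3: Q = 3.0396 cm^3/s

3.0396


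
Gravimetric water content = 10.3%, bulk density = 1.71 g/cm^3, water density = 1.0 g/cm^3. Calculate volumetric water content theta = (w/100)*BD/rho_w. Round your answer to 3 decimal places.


Step 1: theta = (w / 100) * BD / rho_w
Step 2: theta = (10.3 / 100) * 1.71 / 1.0
Step 3: theta = 0.103 * 1.71
Step 4: theta = 0.176

0.176


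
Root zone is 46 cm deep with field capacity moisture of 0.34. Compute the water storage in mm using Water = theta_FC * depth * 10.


Step 1: Water (mm) = theta_FC * depth (cm) * 10
Step 2: Water = 0.34 * 46 * 10
Step 3: Water = 156.4 mm

156.4


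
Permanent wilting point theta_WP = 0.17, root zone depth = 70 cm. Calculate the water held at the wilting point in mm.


Step 1: Water (mm) = theta_WP * depth * 10
Step 2: Water = 0.17 * 70 * 10
Step 3: Water = 119.0 mm

119.0


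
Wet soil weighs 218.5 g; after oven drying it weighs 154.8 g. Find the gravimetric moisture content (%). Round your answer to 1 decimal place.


Step 1: Water mass = wet - dry = 218.5 - 154.8 = 63.7 g
Step 2: w = 100 * water mass / dry mass
Step 3: w = 100 * 63.7 / 154.8 = 41.1%

41.1


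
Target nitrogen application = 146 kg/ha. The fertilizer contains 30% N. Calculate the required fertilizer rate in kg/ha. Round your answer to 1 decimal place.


Step 1: Fertilizer rate = target N / (N content / 100)
Step 2: Rate = 146 / (30 / 100)
Step 3: Rate = 146 / 0.3
Step 4: Rate = 486.7 kg/ha

486.7


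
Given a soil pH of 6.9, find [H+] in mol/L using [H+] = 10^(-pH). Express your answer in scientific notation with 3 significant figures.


Step 1: [H+] = 10^(-pH)
Step 2: [H+] = 10^(-6.9)
Step 3: [H+] = 1.26e-07 mol/L

1.26e-07


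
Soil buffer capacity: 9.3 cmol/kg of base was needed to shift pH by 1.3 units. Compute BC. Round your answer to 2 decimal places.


Step 1: BC = change in base / change in pH
Step 2: BC = 9.3 / 1.3
Step 3: BC = 7.15 cmol/(kg*pH unit)

7.15


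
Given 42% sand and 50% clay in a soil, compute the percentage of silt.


Step 1: sand + silt + clay = 100%
Step 2: silt = 100 - sand - clay
Step 3: silt = 100 - 42 - 50
Step 4: silt = 8%

8


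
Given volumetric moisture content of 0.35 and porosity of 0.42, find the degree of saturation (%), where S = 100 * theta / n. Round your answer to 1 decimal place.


Step 1: S = 100 * theta_v / n
Step 2: S = 100 * 0.35 / 0.42
Step 3: S = 83.3%

83.3


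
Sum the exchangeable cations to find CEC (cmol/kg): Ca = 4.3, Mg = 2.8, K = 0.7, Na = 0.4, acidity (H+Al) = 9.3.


Step 1: CEC = Ca + Mg + K + Na + (H+Al)
Step 2: CEC = 4.3 + 2.8 + 0.7 + 0.4 + 9.3
Step 3: CEC = 17.5 cmol/kg

17.5


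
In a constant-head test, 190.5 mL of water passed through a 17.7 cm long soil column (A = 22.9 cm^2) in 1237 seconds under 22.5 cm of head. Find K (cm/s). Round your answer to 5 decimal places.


Step 1: K = Q * L / (A * t * h)
Step 2: Numerator = 190.5 * 17.7 = 3371.85
Step 3: Denominator = 22.9 * 1237 * 22.5 = 637364.25
Step 4: K = 3371.85 / 637364.25 = 0.00529 cm/s

0.00529


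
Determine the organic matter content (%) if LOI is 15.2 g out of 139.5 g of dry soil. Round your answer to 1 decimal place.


Step 1: OM% = 100 * LOI / sample mass
Step 2: OM = 100 * 15.2 / 139.5
Step 3: OM = 10.9%

10.9


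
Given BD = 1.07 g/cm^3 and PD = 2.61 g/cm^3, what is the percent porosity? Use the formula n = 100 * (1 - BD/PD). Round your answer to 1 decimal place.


Step 1: Formula: n = 100 * (1 - BD / PD)
Step 2: n = 100 * (1 - 1.07 / 2.61)
Step 3: n = 100 * (1 - 0.40996)
Step 4: n = 59.0%

59.0


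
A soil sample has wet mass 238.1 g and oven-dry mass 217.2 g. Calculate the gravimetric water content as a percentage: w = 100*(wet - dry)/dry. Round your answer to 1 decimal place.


Step 1: Water mass = wet - dry = 238.1 - 217.2 = 20.9 g
Step 2: w = 100 * water mass / dry mass
Step 3: w = 100 * 20.9 / 217.2 = 9.6%

9.6


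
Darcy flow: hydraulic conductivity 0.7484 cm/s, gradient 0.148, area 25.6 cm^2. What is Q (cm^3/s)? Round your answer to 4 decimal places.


Step 1: Apply Darcy's law: Q = K * i * A
Step 2: Q = 0.7484 * 0.148 * 25.6
Step 3: Q = 2.8355 cm^3/s

2.8355


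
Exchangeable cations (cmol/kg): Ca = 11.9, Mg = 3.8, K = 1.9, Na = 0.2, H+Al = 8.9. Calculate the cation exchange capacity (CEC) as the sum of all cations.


Step 1: CEC = Ca + Mg + K + Na + (H+Al)
Step 2: CEC = 11.9 + 3.8 + 1.9 + 0.2 + 8.9
Step 3: CEC = 26.7 cmol/kg

26.7


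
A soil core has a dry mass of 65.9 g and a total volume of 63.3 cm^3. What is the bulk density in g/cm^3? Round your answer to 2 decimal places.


Step 1: Identify the formula: BD = dry mass / volume
Step 2: Substitute values: BD = 65.9 / 63.3
Step 3: BD = 1.04 g/cm^3

1.04


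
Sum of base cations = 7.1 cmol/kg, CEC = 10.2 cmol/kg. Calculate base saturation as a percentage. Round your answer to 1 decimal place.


Step 1: BS = 100 * (sum of bases) / CEC
Step 2: BS = 100 * 7.1 / 10.2
Step 3: BS = 69.6%

69.6


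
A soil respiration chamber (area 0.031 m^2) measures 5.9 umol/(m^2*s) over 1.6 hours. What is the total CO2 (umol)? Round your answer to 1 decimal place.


Step 1: Convert time to seconds: 1.6 hr * 3600 = 5760.0 s
Step 2: Total = flux * area * time_s
Step 3: Total = 5.9 * 0.031 * 5760.0
Step 4: Total = 1053.5 umol

1053.5


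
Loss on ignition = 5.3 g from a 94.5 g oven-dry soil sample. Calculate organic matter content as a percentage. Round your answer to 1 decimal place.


Step 1: OM% = 100 * LOI / sample mass
Step 2: OM = 100 * 5.3 / 94.5
Step 3: OM = 5.6%

5.6


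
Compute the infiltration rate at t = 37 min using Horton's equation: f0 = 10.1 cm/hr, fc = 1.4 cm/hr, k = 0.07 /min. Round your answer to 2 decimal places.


Step 1: f = fc + (f0 - fc) * exp(-k * t)
Step 2: exp(-0.07 * 37) = 0.07502
Step 3: f = 1.4 + (10.1 - 1.4) * 0.07502
Step 4: f = 1.4 + 8.7 * 0.07502
Step 5: f = 2.05 cm/hr

2.05


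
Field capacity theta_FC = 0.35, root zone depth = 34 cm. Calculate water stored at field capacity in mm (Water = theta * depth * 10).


Step 1: Water (mm) = theta_FC * depth (cm) * 10
Step 2: Water = 0.35 * 34 * 10
Step 3: Water = 119.0 mm

119.0


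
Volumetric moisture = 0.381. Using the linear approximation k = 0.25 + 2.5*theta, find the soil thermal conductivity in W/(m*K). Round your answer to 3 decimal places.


Step 1: k = 0.25 + 2.5 * theta
Step 2: k = 0.25 + 2.5 * 0.381
Step 3: k = 0.25 + 0.953
Step 4: k = 1.203 W/(m*K)

1.203


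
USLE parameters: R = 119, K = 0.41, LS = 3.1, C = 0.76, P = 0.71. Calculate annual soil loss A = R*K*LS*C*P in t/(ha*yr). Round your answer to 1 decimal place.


Step 1: A = R * K * LS * C * P
Step 2: R * K = 119 * 0.41 = 48.79
Step 3: (R*K) * LS = 48.79 * 3.1 = 151.249
Step 4: * C * P = 151.249 * 0.76 * 0.71 = 81.6
Step 5: A = 81.6 t/(ha*yr)

81.6


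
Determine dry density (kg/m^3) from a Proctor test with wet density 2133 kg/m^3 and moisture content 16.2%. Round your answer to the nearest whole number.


Step 1: Dry density = wet density / (1 + w/100)
Step 2: Dry density = 2133 / (1 + 16.2/100)
Step 3: Dry density = 2133 / 1.162
Step 4: Dry density = 1836 kg/m^3

1836


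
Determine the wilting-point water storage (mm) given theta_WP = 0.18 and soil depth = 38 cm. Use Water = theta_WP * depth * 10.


Step 1: Water (mm) = theta_WP * depth * 10
Step 2: Water = 0.18 * 38 * 10
Step 3: Water = 68.4 mm

68.4


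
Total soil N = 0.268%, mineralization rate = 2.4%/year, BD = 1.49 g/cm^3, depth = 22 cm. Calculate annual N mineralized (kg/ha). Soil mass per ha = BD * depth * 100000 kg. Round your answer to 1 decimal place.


Step 1: Soil mass per ha = BD * depth * 100000 = 1.49 * 22 * 100000 = 3278000 kg
Step 2: Total N pool = soil mass * N%/100 = 3278000 * 0.268/100 = 8785.04 kg/ha
Step 3: N mineralized = N pool * rate%/100 = 8785.04 * 2.4/100 = 210.8 kg/ha/yr

210.8


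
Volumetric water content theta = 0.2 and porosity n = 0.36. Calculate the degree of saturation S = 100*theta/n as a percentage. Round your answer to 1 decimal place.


Step 1: S = 100 * theta_v / n
Step 2: S = 100 * 0.2 / 0.36
Step 3: S = 55.6%

55.6


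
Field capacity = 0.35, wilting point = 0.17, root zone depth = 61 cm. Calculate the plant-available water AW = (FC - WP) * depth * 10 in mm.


Step 1: Available water = (FC - WP) * depth * 10
Step 2: AW = (0.35 - 0.17) * 61 * 10
Step 3: AW = 0.18 * 61 * 10
Step 4: AW = 109.8 mm

109.8


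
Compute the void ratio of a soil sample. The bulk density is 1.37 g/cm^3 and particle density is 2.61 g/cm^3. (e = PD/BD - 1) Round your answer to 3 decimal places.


Step 1: e = PD / BD - 1
Step 2: e = 2.61 / 1.37 - 1
Step 3: e = 1.90511 - 1
Step 4: e = 0.905

0.905


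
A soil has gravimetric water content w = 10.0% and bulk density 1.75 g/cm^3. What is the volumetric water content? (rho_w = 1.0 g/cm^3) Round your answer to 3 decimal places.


Step 1: theta = (w / 100) * BD / rho_w
Step 2: theta = (10.0 / 100) * 1.75 / 1.0
Step 3: theta = 0.1 * 1.75
Step 4: theta = 0.175

0.175


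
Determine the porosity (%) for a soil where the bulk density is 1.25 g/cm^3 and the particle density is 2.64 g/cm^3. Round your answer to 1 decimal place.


Step 1: Formula: n = 100 * (1 - BD / PD)
Step 2: n = 100 * (1 - 1.25 / 2.64)
Step 3: n = 100 * (1 - 0.47348)
Step 4: n = 52.7%

52.7


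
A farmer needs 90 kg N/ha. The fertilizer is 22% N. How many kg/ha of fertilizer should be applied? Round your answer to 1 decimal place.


Step 1: Fertilizer rate = target N / (N content / 100)
Step 2: Rate = 90 / (22 / 100)
Step 3: Rate = 90 / 0.22
Step 4: Rate = 409.1 kg/ha

409.1


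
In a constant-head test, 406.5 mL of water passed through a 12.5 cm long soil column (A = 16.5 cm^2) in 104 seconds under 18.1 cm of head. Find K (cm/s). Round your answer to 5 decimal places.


Step 1: K = Q * L / (A * t * h)
Step 2: Numerator = 406.5 * 12.5 = 5081.25
Step 3: Denominator = 16.5 * 104 * 18.1 = 31059.6
Step 4: K = 5081.25 / 31059.6 = 0.1636 cm/s

0.1636


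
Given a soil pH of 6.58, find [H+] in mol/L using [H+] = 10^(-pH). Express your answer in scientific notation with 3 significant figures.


Step 1: [H+] = 10^(-pH)
Step 2: [H+] = 10^(-6.58)
Step 3: [H+] = 2.63e-07 mol/L

2.63e-07


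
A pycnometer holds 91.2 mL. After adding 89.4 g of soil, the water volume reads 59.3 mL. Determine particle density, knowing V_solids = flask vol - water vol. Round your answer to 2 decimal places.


Step 1: Volume of solids = flask volume - water volume with soil
Step 2: V_solids = 91.2 - 59.3 = 31.9 mL
Step 3: Particle density = mass / V_solids = 89.4 / 31.9 = 2.8 g/cm^3

2.8


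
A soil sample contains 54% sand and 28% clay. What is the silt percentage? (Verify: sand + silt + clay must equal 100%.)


Step 1: sand + silt + clay = 100%
Step 2: silt = 100 - sand - clay
Step 3: silt = 100 - 54 - 28
Step 4: silt = 18%

18


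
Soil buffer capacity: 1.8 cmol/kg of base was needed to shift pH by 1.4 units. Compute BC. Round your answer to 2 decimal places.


Step 1: BC = change in base / change in pH
Step 2: BC = 1.8 / 1.4
Step 3: BC = 1.29 cmol/(kg*pH unit)

1.29


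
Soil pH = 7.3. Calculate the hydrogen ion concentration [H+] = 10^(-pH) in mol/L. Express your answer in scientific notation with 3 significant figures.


Step 1: [H+] = 10^(-pH)
Step 2: [H+] = 10^(-7.3)
Step 3: [H+] = 5.01e-08 mol/L

5.01e-08


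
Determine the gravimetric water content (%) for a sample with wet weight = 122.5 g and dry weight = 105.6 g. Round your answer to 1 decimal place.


Step 1: Water mass = wet - dry = 122.5 - 105.6 = 16.9 g
Step 2: w = 100 * water mass / dry mass
Step 3: w = 100 * 16.9 / 105.6 = 16.0%

16.0


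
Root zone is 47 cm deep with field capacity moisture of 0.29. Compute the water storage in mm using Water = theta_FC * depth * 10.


Step 1: Water (mm) = theta_FC * depth (cm) * 10
Step 2: Water = 0.29 * 47 * 10
Step 3: Water = 136.3 mm

136.3


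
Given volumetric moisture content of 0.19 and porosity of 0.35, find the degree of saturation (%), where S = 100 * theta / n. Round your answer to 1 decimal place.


Step 1: S = 100 * theta_v / n
Step 2: S = 100 * 0.19 / 0.35
Step 3: S = 54.3%

54.3


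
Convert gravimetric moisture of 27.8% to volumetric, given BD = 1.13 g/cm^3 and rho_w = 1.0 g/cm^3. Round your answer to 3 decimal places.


Step 1: theta = (w / 100) * BD / rho_w
Step 2: theta = (27.8 / 100) * 1.13 / 1.0
Step 3: theta = 0.278 * 1.13
Step 4: theta = 0.314

0.314


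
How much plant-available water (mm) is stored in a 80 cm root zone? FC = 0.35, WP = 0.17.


Step 1: Available water = (FC - WP) * depth * 10
Step 2: AW = (0.35 - 0.17) * 80 * 10
Step 3: AW = 0.18 * 80 * 10
Step 4: AW = 144.0 mm

144.0


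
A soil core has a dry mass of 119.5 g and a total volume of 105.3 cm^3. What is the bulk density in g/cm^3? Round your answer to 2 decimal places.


Step 1: Identify the formula: BD = dry mass / volume
Step 2: Substitute values: BD = 119.5 / 105.3
Step 3: BD = 1.13 g/cm^3

1.13


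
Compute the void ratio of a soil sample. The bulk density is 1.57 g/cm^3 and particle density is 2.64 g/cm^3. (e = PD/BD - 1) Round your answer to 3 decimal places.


Step 1: e = PD / BD - 1
Step 2: e = 2.64 / 1.57 - 1
Step 3: e = 1.68153 - 1
Step 4: e = 0.682

0.682


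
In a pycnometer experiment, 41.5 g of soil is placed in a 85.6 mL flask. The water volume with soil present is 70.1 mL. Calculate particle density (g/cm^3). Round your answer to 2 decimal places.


Step 1: Volume of solids = flask volume - water volume with soil
Step 2: V_solids = 85.6 - 70.1 = 15.5 mL
Step 3: Particle density = mass / V_solids = 41.5 / 15.5 = 2.68 g/cm^3

2.68


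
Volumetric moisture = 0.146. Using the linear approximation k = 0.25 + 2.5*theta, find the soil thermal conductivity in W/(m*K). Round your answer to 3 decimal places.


Step 1: k = 0.25 + 2.5 * theta
Step 2: k = 0.25 + 2.5 * 0.146
Step 3: k = 0.25 + 0.365
Step 4: k = 0.615 W/(m*K)

0.615


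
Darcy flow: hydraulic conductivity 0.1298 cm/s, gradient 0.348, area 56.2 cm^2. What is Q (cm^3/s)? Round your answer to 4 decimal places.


Step 1: Apply Darcy's law: Q = K * i * A
Step 2: Q = 0.1298 * 0.348 * 56.2
Step 3: Q = 2.5386 cm^3/s

2.5386


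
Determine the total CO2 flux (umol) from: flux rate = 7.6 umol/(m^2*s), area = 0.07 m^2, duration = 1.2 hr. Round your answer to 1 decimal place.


Step 1: Convert time to seconds: 1.2 hr * 3600 = 4320.0 s
Step 2: Total = flux * area * time_s
Step 3: Total = 7.6 * 0.07 * 4320.0
Step 4: Total = 2298.2 umol

2298.2


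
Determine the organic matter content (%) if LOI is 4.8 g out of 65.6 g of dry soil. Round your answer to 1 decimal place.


Step 1: OM% = 100 * LOI / sample mass
Step 2: OM = 100 * 4.8 / 65.6
Step 3: OM = 7.3%

7.3


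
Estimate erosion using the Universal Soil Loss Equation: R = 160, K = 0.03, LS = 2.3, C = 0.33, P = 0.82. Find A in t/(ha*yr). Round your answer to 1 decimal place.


Step 1: A = R * K * LS * C * P
Step 2: R * K = 160 * 0.03 = 4.8
Step 3: (R*K) * LS = 4.8 * 2.3 = 11.04
Step 4: * C * P = 11.04 * 0.33 * 0.82 = 3.0
Step 5: A = 3.0 t/(ha*yr)

3.0


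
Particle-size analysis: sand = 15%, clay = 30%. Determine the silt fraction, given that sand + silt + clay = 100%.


Step 1: sand + silt + clay = 100%
Step 2: silt = 100 - sand - clay
Step 3: silt = 100 - 15 - 30
Step 4: silt = 55%

55


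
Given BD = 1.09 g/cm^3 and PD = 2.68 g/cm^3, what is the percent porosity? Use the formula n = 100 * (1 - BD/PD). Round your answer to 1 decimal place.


Step 1: Formula: n = 100 * (1 - BD / PD)
Step 2: n = 100 * (1 - 1.09 / 2.68)
Step 3: n = 100 * (1 - 0.40672)
Step 4: n = 59.3%

59.3


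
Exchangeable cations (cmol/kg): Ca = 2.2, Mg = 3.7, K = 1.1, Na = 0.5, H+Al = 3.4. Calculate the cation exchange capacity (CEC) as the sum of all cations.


Step 1: CEC = Ca + Mg + K + Na + (H+Al)
Step 2: CEC = 2.2 + 3.7 + 1.1 + 0.5 + 3.4
Step 3: CEC = 10.9 cmol/kg

10.9


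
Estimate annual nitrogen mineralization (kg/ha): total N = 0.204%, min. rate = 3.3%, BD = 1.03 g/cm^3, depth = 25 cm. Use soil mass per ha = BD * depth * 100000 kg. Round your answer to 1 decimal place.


Step 1: Soil mass per ha = BD * depth * 100000 = 1.03 * 25 * 100000 = 2575000 kg
Step 2: Total N pool = soil mass * N%/100 = 2575000 * 0.204/100 = 5253.0 kg/ha
Step 3: N mineralized = N pool * rate%/100 = 5253.0 * 3.3/100 = 173.3 kg/ha/yr

173.3


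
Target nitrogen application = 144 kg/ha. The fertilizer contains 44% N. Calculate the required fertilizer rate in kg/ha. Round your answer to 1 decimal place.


Step 1: Fertilizer rate = target N / (N content / 100)
Step 2: Rate = 144 / (44 / 100)
Step 3: Rate = 144 / 0.44
Step 4: Rate = 327.3 kg/ha

327.3


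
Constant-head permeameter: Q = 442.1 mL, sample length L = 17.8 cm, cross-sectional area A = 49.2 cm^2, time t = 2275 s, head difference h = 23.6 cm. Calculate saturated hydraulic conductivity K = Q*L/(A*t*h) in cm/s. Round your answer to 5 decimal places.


Step 1: K = Q * L / (A * t * h)
Step 2: Numerator = 442.1 * 17.8 = 7869.38
Step 3: Denominator = 49.2 * 2275 * 23.6 = 2641548.0
Step 4: K = 7869.38 / 2641548.0 = 0.00298 cm/s

0.00298


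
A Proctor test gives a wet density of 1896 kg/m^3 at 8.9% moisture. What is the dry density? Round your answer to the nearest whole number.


Step 1: Dry density = wet density / (1 + w/100)
Step 2: Dry density = 1896 / (1 + 8.9/100)
Step 3: Dry density = 1896 / 1.089
Step 4: Dry density = 1741 kg/m^3

1741


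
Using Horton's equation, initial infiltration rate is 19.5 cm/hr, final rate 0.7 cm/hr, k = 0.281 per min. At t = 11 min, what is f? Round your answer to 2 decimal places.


Step 1: f = fc + (f0 - fc) * exp(-k * t)
Step 2: exp(-0.281 * 11) = 0.045456
Step 3: f = 0.7 + (19.5 - 0.7) * 0.045456
Step 4: f = 0.7 + 18.8 * 0.045456
Step 5: f = 1.55 cm/hr

1.55


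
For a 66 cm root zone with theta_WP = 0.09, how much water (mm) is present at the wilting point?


Step 1: Water (mm) = theta_WP * depth * 10
Step 2: Water = 0.09 * 66 * 10
Step 3: Water = 59.4 mm

59.4


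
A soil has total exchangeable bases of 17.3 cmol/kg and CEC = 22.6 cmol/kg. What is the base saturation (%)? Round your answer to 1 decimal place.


Step 1: BS = 100 * (sum of bases) / CEC
Step 2: BS = 100 * 17.3 / 22.6
Step 3: BS = 76.5%

76.5


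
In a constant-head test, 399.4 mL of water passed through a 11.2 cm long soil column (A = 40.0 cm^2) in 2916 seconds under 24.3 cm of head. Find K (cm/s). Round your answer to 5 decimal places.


Step 1: K = Q * L / (A * t * h)
Step 2: Numerator = 399.4 * 11.2 = 4473.28
Step 3: Denominator = 40.0 * 2916 * 24.3 = 2834352.0
Step 4: K = 4473.28 / 2834352.0 = 0.00158 cm/s

0.00158


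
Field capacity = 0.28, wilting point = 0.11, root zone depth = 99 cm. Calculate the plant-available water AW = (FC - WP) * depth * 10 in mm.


Step 1: Available water = (FC - WP) * depth * 10
Step 2: AW = (0.28 - 0.11) * 99 * 10
Step 3: AW = 0.17 * 99 * 10
Step 4: AW = 168.3 mm

168.3


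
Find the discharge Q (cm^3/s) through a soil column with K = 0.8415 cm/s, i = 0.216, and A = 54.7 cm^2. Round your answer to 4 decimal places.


Step 1: Apply Darcy's law: Q = K * i * A
Step 2: Q = 0.8415 * 0.216 * 54.7
Step 3: Q = 9.9425 cm^3/s

9.9425


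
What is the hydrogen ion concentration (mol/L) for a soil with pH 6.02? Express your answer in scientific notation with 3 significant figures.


Step 1: [H+] = 10^(-pH)
Step 2: [H+] = 10^(-6.02)
Step 3: [H+] = 9.55e-07 mol/L

9.55e-07


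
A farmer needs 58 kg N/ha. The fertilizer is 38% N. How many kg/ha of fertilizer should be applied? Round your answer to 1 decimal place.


Step 1: Fertilizer rate = target N / (N content / 100)
Step 2: Rate = 58 / (38 / 100)
Step 3: Rate = 58 / 0.38
Step 4: Rate = 152.6 kg/ha

152.6


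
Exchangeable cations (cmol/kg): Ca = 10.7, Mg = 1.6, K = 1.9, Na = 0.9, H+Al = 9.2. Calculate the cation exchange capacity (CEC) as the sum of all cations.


Step 1: CEC = Ca + Mg + K + Na + (H+Al)
Step 2: CEC = 10.7 + 1.6 + 1.9 + 0.9 + 9.2
Step 3: CEC = 24.3 cmol/kg

24.3


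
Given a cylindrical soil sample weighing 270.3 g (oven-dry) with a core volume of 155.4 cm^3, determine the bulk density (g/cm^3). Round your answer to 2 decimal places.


Step 1: Identify the formula: BD = dry mass / volume
Step 2: Substitute values: BD = 270.3 / 155.4
Step 3: BD = 1.74 g/cm^3

1.74


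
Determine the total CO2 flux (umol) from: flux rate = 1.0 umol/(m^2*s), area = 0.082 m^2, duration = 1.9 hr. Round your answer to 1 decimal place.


Step 1: Convert time to seconds: 1.9 hr * 3600 = 6840.0 s
Step 2: Total = flux * area * time_s
Step 3: Total = 1.0 * 0.082 * 6840.0
Step 4: Total = 560.9 umol

560.9


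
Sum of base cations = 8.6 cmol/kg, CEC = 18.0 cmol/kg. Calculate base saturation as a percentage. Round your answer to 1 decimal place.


Step 1: BS = 100 * (sum of bases) / CEC
Step 2: BS = 100 * 8.6 / 18.0
Step 3: BS = 47.8%

47.8


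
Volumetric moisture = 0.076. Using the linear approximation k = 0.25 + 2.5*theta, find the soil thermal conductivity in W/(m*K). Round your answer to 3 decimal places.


Step 1: k = 0.25 + 2.5 * theta
Step 2: k = 0.25 + 2.5 * 0.076
Step 3: k = 0.25 + 0.19
Step 4: k = 0.44 W/(m*K)

0.44


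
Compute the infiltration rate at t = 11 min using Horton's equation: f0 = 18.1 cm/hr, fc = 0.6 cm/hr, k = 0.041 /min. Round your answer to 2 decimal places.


Step 1: f = fc + (f0 - fc) * exp(-k * t)
Step 2: exp(-0.041 * 11) = 0.636991
Step 3: f = 0.6 + (18.1 - 0.6) * 0.636991
Step 4: f = 0.6 + 17.5 * 0.636991
Step 5: f = 11.75 cm/hr

11.75


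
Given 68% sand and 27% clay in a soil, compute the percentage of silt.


Step 1: sand + silt + clay = 100%
Step 2: silt = 100 - sand - clay
Step 3: silt = 100 - 68 - 27
Step 4: silt = 5%

5


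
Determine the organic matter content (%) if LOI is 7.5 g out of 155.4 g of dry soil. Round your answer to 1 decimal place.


Step 1: OM% = 100 * LOI / sample mass
Step 2: OM = 100 * 7.5 / 155.4
Step 3: OM = 4.8%

4.8


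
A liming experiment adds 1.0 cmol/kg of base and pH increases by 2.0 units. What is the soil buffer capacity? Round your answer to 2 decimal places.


Step 1: BC = change in base / change in pH
Step 2: BC = 1.0 / 2.0
Step 3: BC = 0.5 cmol/(kg*pH unit)

0.5


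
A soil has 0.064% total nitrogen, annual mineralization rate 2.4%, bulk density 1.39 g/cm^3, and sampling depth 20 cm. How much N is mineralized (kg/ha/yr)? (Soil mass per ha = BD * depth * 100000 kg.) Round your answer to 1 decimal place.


Step 1: Soil mass per ha = BD * depth * 100000 = 1.39 * 20 * 100000 = 2780000 kg
Step 2: Total N pool = soil mass * N%/100 = 2780000 * 0.064/100 = 1779.2 kg/ha
Step 3: N mineralized = N pool * rate%/100 = 1779.2 * 2.4/100 = 42.7 kg/ha/yr

42.7


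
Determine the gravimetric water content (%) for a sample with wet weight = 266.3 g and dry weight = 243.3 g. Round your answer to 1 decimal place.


Step 1: Water mass = wet - dry = 266.3 - 243.3 = 23.0 g
Step 2: w = 100 * water mass / dry mass
Step 3: w = 100 * 23.0 / 243.3 = 9.5%

9.5


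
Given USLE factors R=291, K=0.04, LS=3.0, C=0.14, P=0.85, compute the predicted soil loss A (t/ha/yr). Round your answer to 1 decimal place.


Step 1: A = R * K * LS * C * P
Step 2: R * K = 291 * 0.04 = 11.64
Step 3: (R*K) * LS = 11.64 * 3.0 = 34.92
Step 4: * C * P = 34.92 * 0.14 * 0.85 = 4.2
Step 5: A = 4.2 t/(ha*yr)

4.2


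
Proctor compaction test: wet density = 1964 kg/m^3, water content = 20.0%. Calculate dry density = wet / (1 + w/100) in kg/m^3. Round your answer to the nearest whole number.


Step 1: Dry density = wet density / (1 + w/100)
Step 2: Dry density = 1964 / (1 + 20.0/100)
Step 3: Dry density = 1964 / 1.2
Step 4: Dry density = 1637 kg/m^3

1637


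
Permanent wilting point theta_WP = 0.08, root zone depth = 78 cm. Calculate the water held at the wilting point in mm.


Step 1: Water (mm) = theta_WP * depth * 10
Step 2: Water = 0.08 * 78 * 10
Step 3: Water = 62.4 mm

62.4


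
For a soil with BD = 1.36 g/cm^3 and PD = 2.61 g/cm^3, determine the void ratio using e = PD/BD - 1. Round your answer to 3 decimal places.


Step 1: e = PD / BD - 1
Step 2: e = 2.61 / 1.36 - 1
Step 3: e = 1.91912 - 1
Step 4: e = 0.919

0.919


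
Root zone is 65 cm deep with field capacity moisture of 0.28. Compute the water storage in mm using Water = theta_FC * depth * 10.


Step 1: Water (mm) = theta_FC * depth (cm) * 10
Step 2: Water = 0.28 * 65 * 10
Step 3: Water = 182.0 mm

182.0


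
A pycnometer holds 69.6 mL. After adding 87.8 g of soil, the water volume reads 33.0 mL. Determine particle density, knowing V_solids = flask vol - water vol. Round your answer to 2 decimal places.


Step 1: Volume of solids = flask volume - water volume with soil
Step 2: V_solids = 69.6 - 33.0 = 36.6 mL
Step 3: Particle density = mass / V_solids = 87.8 / 36.6 = 2.4 g/cm^3

2.4


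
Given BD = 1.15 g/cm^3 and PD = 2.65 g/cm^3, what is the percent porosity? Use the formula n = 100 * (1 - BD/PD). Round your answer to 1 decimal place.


Step 1: Formula: n = 100 * (1 - BD / PD)
Step 2: n = 100 * (1 - 1.15 / 2.65)
Step 3: n = 100 * (1 - 0.43396)
Step 4: n = 56.6%

56.6


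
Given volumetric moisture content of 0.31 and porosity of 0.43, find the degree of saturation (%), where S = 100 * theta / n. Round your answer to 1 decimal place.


Step 1: S = 100 * theta_v / n
Step 2: S = 100 * 0.31 / 0.43
Step 3: S = 72.1%

72.1


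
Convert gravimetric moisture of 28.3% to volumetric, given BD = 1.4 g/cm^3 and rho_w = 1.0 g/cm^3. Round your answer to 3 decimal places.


Step 1: theta = (w / 100) * BD / rho_w
Step 2: theta = (28.3 / 100) * 1.4 / 1.0
Step 3: theta = 0.283 * 1.4
Step 4: theta = 0.396

0.396


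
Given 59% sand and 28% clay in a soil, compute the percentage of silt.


Step 1: sand + silt + clay = 100%
Step 2: silt = 100 - sand - clay
Step 3: silt = 100 - 59 - 28
Step 4: silt = 13%

13


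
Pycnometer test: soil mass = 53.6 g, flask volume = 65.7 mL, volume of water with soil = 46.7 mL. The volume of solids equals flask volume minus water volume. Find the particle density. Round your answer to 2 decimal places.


Step 1: Volume of solids = flask volume - water volume with soil
Step 2: V_solids = 65.7 - 46.7 = 19.0 mL
Step 3: Particle density = mass / V_solids = 53.6 / 19.0 = 2.82 g/cm^3

2.82


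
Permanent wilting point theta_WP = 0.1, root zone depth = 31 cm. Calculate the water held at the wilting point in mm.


Step 1: Water (mm) = theta_WP * depth * 10
Step 2: Water = 0.1 * 31 * 10
Step 3: Water = 31.0 mm

31.0


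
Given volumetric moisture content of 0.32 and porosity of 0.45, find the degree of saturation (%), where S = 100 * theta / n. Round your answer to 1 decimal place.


Step 1: S = 100 * theta_v / n
Step 2: S = 100 * 0.32 / 0.45
Step 3: S = 71.1%

71.1


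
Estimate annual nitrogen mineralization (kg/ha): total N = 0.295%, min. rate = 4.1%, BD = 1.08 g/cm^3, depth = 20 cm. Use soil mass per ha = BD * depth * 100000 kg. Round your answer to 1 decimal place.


Step 1: Soil mass per ha = BD * depth * 100000 = 1.08 * 20 * 100000 = 2160000 kg
Step 2: Total N pool = soil mass * N%/100 = 2160000 * 0.295/100 = 6372.0 kg/ha
Step 3: N mineralized = N pool * rate%/100 = 6372.0 * 4.1/100 = 261.3 kg/ha/yr

261.3


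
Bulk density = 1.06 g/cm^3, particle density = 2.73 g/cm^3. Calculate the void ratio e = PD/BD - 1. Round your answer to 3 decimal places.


Step 1: e = PD / BD - 1
Step 2: e = 2.73 / 1.06 - 1
Step 3: e = 2.57547 - 1
Step 4: e = 1.575

1.575


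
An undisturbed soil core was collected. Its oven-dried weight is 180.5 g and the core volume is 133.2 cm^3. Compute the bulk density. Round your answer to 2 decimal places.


Step 1: Identify the formula: BD = dry mass / volume
Step 2: Substitute values: BD = 180.5 / 133.2
Step 3: BD = 1.36 g/cm^3

1.36


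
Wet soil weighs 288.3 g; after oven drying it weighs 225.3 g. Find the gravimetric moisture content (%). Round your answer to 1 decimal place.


Step 1: Water mass = wet - dry = 288.3 - 225.3 = 63.0 g
Step 2: w = 100 * water mass / dry mass
Step 3: w = 100 * 63.0 / 225.3 = 28.0%

28.0


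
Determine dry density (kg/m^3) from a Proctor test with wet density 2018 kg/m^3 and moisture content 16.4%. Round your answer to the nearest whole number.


Step 1: Dry density = wet density / (1 + w/100)
Step 2: Dry density = 2018 / (1 + 16.4/100)
Step 3: Dry density = 2018 / 1.164
Step 4: Dry density = 1734 kg/m^3

1734


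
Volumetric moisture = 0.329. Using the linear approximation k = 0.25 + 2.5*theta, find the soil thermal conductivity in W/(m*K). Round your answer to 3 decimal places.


Step 1: k = 0.25 + 2.5 * theta
Step 2: k = 0.25 + 2.5 * 0.329
Step 3: k = 0.25 + 0.823
Step 4: k = 1.073 W/(m*K)

1.073


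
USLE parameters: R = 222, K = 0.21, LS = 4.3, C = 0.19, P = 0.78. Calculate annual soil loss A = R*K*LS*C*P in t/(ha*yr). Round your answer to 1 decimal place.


Step 1: A = R * K * LS * C * P
Step 2: R * K = 222 * 0.21 = 46.62
Step 3: (R*K) * LS = 46.62 * 4.3 = 200.466
Step 4: * C * P = 200.466 * 0.19 * 0.78 = 29.7
Step 5: A = 29.7 t/(ha*yr)

29.7


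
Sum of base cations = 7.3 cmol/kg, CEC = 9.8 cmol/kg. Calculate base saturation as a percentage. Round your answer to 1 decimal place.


Step 1: BS = 100 * (sum of bases) / CEC
Step 2: BS = 100 * 7.3 / 9.8
Step 3: BS = 74.5%

74.5


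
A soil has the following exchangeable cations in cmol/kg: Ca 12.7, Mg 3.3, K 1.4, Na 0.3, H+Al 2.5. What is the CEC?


Step 1: CEC = Ca + Mg + K + Na + (H+Al)
Step 2: CEC = 12.7 + 3.3 + 1.4 + 0.3 + 2.5
Step 3: CEC = 20.2 cmol/kg

20.2


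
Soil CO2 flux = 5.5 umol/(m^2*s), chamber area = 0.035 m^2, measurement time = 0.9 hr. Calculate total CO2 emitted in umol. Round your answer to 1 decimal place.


Step 1: Convert time to seconds: 0.9 hr * 3600 = 3240.0 s
Step 2: Total = flux * area * time_s
Step 3: Total = 5.5 * 0.035 * 3240.0
Step 4: Total = 623.7 umol

623.7


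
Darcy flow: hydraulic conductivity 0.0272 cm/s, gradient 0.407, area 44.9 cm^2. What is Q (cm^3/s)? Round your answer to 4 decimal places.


Step 1: Apply Darcy's law: Q = K * i * A
Step 2: Q = 0.0272 * 0.407 * 44.9
Step 3: Q = 0.4971 cm^3/s

0.4971


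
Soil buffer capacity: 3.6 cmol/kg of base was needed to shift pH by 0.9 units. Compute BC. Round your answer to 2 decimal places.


Step 1: BC = change in base / change in pH
Step 2: BC = 3.6 / 0.9
Step 3: BC = 4.0 cmol/(kg*pH unit)

4.0


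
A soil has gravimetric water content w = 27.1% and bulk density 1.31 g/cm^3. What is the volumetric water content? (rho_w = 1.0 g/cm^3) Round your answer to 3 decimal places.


Step 1: theta = (w / 100) * BD / rho_w
Step 2: theta = (27.1 / 100) * 1.31 / 1.0
Step 3: theta = 0.271 * 1.31
Step 4: theta = 0.355

0.355


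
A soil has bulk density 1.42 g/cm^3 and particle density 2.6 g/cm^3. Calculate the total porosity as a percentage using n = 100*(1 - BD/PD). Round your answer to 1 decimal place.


Step 1: Formula: n = 100 * (1 - BD / PD)
Step 2: n = 100 * (1 - 1.42 / 2.6)
Step 3: n = 100 * (1 - 0.54615)
Step 4: n = 45.4%

45.4


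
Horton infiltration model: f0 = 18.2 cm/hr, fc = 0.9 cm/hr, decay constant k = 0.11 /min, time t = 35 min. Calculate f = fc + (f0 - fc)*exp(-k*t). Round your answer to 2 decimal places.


Step 1: f = fc + (f0 - fc) * exp(-k * t)
Step 2: exp(-0.11 * 35) = 0.02128
Step 3: f = 0.9 + (18.2 - 0.9) * 0.02128
Step 4: f = 0.9 + 17.3 * 0.02128
Step 5: f = 1.27 cm/hr

1.27


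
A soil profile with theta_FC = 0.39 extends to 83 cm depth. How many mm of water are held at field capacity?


Step 1: Water (mm) = theta_FC * depth (cm) * 10
Step 2: Water = 0.39 * 83 * 10
Step 3: Water = 323.7 mm

323.7


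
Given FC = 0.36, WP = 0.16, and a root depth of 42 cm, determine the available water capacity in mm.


Step 1: Available water = (FC - WP) * depth * 10
Step 2: AW = (0.36 - 0.16) * 42 * 10
Step 3: AW = 0.2 * 42 * 10
Step 4: AW = 84.0 mm

84.0


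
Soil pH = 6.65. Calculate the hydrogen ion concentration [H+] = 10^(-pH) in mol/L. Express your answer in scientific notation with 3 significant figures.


Step 1: [H+] = 10^(-pH)
Step 2: [H+] = 10^(-6.65)
Step 3: [H+] = 2.24e-07 mol/L

2.24e-07


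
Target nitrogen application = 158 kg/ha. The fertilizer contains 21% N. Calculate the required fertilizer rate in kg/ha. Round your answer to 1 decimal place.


Step 1: Fertilizer rate = target N / (N content / 100)
Step 2: Rate = 158 / (21 / 100)
Step 3: Rate = 158 / 0.21
Step 4: Rate = 752.4 kg/ha

752.4


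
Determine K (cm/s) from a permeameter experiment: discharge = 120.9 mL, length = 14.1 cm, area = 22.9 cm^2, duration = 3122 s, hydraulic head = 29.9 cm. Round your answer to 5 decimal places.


Step 1: K = Q * L / (A * t * h)
Step 2: Numerator = 120.9 * 14.1 = 1704.69
Step 3: Denominator = 22.9 * 3122 * 29.9 = 2137664.62
Step 4: K = 1704.69 / 2137664.62 = 0.0008 cm/s

0.0008


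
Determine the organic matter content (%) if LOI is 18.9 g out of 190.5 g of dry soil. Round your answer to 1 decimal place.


Step 1: OM% = 100 * LOI / sample mass
Step 2: OM = 100 * 18.9 / 190.5
Step 3: OM = 9.9%

9.9


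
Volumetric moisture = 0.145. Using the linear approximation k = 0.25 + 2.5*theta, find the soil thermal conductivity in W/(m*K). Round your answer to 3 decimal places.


Step 1: k = 0.25 + 2.5 * theta
Step 2: k = 0.25 + 2.5 * 0.145
Step 3: k = 0.25 + 0.363
Step 4: k = 0.613 W/(m*K)

0.613


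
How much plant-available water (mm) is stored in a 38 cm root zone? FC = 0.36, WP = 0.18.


Step 1: Available water = (FC - WP) * depth * 10
Step 2: AW = (0.36 - 0.18) * 38 * 10
Step 3: AW = 0.18 * 38 * 10
Step 4: AW = 68.4 mm

68.4


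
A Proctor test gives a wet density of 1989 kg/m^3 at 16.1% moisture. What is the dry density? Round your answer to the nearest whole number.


Step 1: Dry density = wet density / (1 + w/100)
Step 2: Dry density = 1989 / (1 + 16.1/100)
Step 3: Dry density = 1989 / 1.161
Step 4: Dry density = 1713 kg/m^3

1713
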